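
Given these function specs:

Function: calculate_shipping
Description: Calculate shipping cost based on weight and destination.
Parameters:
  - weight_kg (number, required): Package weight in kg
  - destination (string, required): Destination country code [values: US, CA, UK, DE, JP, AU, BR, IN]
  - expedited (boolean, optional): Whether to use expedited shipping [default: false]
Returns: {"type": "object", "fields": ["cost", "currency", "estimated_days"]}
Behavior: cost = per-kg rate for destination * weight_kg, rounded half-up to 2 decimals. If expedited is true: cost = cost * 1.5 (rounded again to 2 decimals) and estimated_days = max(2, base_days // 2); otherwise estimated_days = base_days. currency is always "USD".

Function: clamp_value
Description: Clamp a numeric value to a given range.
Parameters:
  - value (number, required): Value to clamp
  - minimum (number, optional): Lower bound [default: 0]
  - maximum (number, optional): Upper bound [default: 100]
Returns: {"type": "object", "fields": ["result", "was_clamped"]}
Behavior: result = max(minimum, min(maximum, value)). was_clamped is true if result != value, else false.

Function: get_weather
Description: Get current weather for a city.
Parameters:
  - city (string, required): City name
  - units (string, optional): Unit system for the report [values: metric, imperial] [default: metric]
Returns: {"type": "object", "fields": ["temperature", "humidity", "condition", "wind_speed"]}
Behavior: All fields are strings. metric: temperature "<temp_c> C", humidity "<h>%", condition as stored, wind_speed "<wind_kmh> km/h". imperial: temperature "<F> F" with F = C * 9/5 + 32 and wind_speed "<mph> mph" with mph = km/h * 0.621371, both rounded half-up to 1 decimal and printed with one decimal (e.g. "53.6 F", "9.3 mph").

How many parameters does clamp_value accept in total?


Parameters of clamp_value: value (required), minimum (optional), maximum (optional)
Total:
3


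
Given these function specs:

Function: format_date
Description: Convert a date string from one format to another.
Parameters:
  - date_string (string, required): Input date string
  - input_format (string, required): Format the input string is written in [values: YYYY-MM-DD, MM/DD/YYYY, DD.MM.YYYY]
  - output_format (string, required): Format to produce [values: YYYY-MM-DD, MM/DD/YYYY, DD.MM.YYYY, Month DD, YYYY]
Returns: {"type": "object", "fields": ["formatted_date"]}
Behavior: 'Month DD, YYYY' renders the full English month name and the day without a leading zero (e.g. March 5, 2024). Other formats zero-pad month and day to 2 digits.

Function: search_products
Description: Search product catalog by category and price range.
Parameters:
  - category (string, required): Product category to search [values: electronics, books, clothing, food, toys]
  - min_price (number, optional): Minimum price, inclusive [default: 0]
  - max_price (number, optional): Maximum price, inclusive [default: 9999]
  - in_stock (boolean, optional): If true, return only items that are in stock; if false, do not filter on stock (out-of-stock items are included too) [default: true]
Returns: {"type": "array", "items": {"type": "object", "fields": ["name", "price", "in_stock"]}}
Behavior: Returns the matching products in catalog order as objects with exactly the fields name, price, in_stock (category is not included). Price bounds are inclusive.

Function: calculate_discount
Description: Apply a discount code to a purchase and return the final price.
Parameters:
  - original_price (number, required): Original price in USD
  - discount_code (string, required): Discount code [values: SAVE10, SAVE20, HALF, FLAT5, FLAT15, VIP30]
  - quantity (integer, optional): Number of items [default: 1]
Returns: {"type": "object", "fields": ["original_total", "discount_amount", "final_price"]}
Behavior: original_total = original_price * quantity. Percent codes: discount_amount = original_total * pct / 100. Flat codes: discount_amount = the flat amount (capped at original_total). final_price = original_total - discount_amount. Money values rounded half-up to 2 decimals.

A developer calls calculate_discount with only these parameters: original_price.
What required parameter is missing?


Required parameters: original_price, discount_code
Provided: original_price
Missing: discount_code
discount_code


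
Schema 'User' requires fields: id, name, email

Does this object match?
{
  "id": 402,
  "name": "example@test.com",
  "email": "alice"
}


Checking required fields... All present.
Valid - all required fields present


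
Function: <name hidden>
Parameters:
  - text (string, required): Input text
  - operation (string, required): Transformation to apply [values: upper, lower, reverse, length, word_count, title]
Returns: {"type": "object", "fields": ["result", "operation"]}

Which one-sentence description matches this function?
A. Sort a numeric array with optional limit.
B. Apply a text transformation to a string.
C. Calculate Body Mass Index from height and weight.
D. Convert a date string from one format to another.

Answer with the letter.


Parameters text, operation and return ["result", "operation"] fit: Apply a text transformation to a string.
B


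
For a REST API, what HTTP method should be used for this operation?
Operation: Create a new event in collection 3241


GET = read, POST = create, PUT = update/replace, DELETE = remove
This operation is a create.
POST


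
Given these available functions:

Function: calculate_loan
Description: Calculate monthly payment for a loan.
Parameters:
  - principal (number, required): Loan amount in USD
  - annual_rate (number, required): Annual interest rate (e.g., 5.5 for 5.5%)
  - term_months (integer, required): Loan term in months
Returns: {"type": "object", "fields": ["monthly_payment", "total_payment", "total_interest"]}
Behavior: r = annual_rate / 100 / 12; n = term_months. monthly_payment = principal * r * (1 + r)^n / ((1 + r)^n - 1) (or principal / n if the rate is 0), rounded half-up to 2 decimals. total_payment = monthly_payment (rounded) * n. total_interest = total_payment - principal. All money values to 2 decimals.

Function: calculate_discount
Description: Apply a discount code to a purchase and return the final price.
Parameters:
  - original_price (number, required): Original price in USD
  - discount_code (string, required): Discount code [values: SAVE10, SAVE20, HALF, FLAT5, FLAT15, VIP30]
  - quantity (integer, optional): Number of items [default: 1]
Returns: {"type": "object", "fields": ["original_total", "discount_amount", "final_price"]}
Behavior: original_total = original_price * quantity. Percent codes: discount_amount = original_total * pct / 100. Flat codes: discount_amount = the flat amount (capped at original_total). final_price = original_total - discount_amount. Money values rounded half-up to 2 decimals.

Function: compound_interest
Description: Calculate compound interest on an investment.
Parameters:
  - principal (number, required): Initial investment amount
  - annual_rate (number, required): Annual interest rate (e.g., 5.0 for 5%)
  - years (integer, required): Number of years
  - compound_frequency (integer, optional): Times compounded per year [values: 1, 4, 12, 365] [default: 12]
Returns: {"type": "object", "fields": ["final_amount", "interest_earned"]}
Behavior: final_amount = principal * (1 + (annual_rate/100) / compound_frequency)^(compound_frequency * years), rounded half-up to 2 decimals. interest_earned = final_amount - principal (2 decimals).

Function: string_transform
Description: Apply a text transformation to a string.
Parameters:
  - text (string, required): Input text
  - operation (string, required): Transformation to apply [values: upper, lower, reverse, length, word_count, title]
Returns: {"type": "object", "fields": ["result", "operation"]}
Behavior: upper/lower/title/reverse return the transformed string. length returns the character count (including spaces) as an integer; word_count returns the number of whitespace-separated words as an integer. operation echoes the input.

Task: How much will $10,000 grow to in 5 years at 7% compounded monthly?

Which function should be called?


The task needs a function whose description is: Calculate compound interest on an investment.
compound_interest


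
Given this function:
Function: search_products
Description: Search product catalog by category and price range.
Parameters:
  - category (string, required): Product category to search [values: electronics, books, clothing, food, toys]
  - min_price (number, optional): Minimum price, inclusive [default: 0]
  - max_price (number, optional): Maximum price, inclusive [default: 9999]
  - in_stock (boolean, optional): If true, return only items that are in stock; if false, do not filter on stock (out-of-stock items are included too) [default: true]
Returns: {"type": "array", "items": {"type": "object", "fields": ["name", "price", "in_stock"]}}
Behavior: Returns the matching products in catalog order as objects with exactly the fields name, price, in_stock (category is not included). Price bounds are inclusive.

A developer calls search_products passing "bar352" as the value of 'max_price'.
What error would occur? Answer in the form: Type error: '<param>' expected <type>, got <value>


Spec: 'max_price' is declared as number; "bar352" is a string.
Type error: 'max_price' expected number, got "bar352"


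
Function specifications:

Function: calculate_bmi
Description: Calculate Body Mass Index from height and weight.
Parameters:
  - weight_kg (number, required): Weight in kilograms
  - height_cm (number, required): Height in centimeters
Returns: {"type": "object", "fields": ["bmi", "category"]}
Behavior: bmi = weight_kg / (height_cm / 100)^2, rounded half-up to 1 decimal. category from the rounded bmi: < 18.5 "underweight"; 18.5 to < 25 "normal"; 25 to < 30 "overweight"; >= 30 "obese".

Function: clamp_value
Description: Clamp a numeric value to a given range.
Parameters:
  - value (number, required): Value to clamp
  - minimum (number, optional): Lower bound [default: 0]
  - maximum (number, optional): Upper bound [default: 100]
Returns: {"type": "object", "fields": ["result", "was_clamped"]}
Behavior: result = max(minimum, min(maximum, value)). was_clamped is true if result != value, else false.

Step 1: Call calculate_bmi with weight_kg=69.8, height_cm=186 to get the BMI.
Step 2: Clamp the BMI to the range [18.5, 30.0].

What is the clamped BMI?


Step 1: calculate_bmi(weight_kg=69.8, height_cm=186)
  height_m = 186 / 100 = 1.86
  bmi = 69.8 / 1.86^2 = 69.8 / 3.4596 = 20.175743 -> 20.2
  18.5 <= 20.2 < 25 -> normal
  -> bmi = 20.2
Step 2: clamp_value(value=20.2, minimum=18.5, maximum=30.0)
  result = max(18.5, min(30.0, 20.2)) = max(18.5, 20.2) = 20.2
  was_clamped = (20.2 != 20.2) = false
  -> result = 20.2
20.2


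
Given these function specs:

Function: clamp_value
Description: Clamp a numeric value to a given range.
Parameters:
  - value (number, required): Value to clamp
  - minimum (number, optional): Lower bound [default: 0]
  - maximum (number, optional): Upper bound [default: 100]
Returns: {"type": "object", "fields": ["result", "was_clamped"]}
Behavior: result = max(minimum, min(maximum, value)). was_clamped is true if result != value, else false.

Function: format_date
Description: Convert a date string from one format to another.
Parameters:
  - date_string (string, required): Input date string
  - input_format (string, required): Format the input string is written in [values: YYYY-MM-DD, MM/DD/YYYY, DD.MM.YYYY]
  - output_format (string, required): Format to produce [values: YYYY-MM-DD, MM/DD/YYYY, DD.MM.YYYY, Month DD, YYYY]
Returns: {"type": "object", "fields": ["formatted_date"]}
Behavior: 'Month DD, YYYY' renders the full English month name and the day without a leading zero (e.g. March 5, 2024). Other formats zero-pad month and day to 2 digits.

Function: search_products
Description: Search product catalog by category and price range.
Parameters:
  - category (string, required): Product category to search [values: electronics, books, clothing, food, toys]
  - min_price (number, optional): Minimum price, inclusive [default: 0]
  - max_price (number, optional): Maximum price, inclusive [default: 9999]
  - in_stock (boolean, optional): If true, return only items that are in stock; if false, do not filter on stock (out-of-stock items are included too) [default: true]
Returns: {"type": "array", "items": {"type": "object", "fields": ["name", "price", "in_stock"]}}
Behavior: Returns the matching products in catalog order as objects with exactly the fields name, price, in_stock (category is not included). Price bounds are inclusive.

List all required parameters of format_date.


Parameters of format_date and their required/optional flag:
  date_string: required
  input_format: required
  output_format: required
date_string, input_format, output_format


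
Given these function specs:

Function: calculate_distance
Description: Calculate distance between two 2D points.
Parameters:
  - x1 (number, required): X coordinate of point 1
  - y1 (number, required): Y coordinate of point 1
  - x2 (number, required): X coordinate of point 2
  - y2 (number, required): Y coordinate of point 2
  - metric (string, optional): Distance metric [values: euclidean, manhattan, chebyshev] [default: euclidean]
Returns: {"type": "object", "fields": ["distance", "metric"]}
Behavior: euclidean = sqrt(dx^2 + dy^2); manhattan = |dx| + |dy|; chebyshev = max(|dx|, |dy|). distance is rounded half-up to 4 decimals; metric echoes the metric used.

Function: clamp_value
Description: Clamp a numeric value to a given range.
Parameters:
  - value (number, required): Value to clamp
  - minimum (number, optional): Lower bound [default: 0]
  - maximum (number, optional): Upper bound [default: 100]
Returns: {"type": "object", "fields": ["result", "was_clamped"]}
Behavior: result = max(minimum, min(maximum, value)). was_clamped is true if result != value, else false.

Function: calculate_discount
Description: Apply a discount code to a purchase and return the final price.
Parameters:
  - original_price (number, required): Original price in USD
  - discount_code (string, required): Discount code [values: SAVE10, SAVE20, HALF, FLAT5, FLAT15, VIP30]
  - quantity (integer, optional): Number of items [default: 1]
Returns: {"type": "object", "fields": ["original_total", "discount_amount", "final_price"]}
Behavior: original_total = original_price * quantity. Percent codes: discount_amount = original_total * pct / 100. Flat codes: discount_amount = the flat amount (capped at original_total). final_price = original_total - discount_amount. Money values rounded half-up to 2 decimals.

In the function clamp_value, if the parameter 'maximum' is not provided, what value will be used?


The clamp_value spec declares:
  - maximum (number, optional): Upper bound [default: 100]
Default:
100


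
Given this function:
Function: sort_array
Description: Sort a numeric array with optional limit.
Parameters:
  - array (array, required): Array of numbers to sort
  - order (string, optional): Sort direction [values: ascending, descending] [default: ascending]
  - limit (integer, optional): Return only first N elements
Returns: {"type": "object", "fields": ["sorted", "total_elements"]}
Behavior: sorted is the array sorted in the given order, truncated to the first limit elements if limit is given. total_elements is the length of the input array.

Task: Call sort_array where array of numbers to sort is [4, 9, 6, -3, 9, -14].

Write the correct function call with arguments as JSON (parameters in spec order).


Mapping each described value to its parameter name:
  'Array of numbers to sort' -> array = [4, 9, 6, -3, 9, -14]
sort_array({"array": [4, 9, 6, -3, 9, -14]})


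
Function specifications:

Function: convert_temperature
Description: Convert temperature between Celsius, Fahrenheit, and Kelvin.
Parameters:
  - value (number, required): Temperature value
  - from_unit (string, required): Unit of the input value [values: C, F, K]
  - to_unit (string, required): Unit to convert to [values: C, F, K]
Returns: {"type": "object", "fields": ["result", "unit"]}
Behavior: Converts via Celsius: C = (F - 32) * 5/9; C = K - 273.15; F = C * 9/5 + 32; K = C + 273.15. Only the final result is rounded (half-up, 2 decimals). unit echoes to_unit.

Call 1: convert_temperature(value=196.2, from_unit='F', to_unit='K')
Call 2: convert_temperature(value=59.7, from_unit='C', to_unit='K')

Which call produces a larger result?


Call 1:
  To C: (196.2 - 32) * 5/9 = 91.222222
  To K: 91.222222 + 273.15 = 364.372222
  Round to 2 decimals: 364.37
  -> 364.37 K
Call 2:
  Input already in C: 59.7
  To K: 59.7 + 273.15 = 332.85
  Round to 2 decimals: 332.85
  -> 332.85 K
Call 1 (364.37 K)


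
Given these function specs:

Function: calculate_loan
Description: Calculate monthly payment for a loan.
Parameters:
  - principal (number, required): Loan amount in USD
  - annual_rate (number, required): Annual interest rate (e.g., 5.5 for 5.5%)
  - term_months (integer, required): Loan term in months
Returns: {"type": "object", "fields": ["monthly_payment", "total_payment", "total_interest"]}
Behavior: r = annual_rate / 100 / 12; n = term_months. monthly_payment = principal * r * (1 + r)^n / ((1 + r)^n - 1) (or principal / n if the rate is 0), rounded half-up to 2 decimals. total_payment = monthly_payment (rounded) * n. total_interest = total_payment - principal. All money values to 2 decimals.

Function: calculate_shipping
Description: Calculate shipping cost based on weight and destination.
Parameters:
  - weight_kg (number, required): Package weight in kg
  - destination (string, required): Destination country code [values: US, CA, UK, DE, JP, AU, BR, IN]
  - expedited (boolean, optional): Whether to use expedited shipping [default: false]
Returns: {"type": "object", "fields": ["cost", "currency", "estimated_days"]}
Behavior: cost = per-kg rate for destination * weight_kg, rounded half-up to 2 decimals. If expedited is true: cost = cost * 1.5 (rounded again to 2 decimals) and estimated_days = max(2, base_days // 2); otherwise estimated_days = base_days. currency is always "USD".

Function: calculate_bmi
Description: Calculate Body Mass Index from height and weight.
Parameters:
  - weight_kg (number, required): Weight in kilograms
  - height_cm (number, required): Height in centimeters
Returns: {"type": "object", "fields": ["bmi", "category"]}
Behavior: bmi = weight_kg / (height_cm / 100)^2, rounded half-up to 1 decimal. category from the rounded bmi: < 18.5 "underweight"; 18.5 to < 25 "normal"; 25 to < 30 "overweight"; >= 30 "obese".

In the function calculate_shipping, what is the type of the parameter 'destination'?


The calculate_shipping spec declares:
  - destination (string, required): Destination country code [values: US, CA, UK, DE, JP, AU, BR, IN]
Type:
string


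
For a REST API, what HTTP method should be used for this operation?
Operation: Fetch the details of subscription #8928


GET = read, POST = create, PUT = update/replace, DELETE = remove
This operation is a read.
GET


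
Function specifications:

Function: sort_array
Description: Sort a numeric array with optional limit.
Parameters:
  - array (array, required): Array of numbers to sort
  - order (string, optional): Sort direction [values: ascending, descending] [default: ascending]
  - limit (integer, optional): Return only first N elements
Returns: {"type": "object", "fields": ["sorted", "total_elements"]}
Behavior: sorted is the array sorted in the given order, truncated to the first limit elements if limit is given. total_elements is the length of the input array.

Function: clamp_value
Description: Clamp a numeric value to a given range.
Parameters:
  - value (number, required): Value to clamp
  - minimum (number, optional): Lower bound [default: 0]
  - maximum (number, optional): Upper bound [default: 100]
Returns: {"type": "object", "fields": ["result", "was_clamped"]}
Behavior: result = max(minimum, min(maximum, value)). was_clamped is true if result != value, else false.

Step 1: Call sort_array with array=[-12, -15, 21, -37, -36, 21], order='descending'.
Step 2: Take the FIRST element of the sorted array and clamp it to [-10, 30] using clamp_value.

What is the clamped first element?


Step 1: sort_array(order=descending)
  sorted: [21, 21, -12, -15, -36, -37]
  -> first element = 21
Step 2: clamp_value(value=21, minimum=-10, maximum=30)
  result = max(-10, min(30, 21)) = max(-10, 21) = 21
  was_clamped = (21 != 21) = false
  -> result = 21
21


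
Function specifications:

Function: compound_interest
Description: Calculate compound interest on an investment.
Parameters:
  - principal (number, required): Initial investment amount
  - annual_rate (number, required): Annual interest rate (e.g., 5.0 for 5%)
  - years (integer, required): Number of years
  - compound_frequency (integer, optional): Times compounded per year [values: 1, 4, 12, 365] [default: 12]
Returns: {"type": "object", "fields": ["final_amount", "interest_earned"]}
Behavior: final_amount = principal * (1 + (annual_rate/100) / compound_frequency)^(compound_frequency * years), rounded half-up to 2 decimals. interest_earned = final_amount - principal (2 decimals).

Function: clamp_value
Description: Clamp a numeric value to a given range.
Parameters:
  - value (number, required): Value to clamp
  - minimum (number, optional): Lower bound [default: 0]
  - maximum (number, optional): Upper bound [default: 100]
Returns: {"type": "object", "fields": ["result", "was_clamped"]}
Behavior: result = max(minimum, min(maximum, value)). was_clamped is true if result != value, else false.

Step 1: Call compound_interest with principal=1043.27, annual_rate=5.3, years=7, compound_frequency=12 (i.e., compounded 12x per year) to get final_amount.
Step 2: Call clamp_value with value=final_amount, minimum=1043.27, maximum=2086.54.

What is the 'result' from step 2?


Step 1: compound_interest
  rate per period = 5.3/100/12 = 0.004416666667 (keep full precision); periods = 12 * 7 = 84
  (1 + 0.004416666667)^84 = 1.44799974
  final_amount = 1043.27 * 1.44799974 = 1510.654686 -> 1510.65
  interest_earned = 1510.65 - 1043.27 = 467.38
  -> final_amount = 1510.65
Step 2: clamp_value(value=1510.65, minimum=1043.27, maximum=2086.54)
  result = max(1043.27, min(2086.54, 1510.65)) = max(1043.27, 1510.65) = 1510.65
  was_clamped = (1510.65 != 1510.65) = false
  -> result = 1510.65
1510.65


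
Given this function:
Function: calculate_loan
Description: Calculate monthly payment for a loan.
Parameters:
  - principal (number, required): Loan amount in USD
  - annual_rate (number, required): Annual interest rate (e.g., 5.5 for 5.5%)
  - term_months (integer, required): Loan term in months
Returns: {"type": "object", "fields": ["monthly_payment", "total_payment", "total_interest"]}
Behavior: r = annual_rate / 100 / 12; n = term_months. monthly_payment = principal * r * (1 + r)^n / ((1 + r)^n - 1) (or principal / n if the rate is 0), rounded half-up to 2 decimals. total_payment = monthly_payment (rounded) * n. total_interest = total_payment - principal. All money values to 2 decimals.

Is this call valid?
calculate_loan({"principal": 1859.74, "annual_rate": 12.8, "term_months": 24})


Checking all required parameters present and types match... All valid.
Valid


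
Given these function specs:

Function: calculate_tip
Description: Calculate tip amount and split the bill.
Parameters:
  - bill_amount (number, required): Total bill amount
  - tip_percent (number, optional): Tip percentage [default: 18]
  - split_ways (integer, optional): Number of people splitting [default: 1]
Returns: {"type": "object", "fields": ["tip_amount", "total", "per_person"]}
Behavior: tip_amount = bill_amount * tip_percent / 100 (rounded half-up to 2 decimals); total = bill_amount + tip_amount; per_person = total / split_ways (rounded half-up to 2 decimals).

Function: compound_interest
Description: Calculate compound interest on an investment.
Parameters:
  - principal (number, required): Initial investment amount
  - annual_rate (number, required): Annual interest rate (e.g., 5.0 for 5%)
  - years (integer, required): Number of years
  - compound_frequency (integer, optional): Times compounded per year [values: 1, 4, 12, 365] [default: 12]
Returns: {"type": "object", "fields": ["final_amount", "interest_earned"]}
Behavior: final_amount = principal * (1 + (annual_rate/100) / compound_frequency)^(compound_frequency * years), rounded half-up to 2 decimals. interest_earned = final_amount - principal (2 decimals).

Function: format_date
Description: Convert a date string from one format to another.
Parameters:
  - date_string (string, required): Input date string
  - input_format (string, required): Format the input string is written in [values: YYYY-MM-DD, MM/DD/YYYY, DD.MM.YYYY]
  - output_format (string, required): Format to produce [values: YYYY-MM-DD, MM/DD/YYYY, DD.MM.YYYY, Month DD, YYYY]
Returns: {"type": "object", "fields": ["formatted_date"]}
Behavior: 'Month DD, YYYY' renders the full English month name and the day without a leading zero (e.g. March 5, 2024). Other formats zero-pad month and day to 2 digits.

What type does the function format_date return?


The format_date spec declares Returns: {"type": "object", "fields": ["formatted_date"]}
Type:
object


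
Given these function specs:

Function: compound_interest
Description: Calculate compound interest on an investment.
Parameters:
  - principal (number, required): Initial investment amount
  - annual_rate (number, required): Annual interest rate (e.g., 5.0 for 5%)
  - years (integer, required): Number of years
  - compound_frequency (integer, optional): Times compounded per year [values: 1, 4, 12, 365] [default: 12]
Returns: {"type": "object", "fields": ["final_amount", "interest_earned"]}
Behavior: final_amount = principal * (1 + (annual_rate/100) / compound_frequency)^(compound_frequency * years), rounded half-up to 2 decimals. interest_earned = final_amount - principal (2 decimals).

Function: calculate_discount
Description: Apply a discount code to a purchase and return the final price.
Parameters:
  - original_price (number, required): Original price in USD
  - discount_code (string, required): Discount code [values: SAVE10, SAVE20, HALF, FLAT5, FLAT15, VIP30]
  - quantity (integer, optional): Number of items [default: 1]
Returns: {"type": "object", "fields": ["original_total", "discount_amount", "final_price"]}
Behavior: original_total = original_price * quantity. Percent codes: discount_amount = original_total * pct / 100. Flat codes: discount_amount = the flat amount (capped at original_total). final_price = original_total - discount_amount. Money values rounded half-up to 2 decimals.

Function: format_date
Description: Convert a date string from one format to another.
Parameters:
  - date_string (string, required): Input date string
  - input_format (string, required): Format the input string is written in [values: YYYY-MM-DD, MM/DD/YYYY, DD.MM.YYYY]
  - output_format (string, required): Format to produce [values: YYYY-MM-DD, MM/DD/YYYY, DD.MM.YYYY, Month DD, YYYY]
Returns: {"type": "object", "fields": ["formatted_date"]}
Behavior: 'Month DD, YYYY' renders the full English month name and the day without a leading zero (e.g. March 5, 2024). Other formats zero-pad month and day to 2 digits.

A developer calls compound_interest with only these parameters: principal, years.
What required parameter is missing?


Required parameters: principal, annual_rate, years
Provided: principal, years
Missing: annual_rate
annual_rate


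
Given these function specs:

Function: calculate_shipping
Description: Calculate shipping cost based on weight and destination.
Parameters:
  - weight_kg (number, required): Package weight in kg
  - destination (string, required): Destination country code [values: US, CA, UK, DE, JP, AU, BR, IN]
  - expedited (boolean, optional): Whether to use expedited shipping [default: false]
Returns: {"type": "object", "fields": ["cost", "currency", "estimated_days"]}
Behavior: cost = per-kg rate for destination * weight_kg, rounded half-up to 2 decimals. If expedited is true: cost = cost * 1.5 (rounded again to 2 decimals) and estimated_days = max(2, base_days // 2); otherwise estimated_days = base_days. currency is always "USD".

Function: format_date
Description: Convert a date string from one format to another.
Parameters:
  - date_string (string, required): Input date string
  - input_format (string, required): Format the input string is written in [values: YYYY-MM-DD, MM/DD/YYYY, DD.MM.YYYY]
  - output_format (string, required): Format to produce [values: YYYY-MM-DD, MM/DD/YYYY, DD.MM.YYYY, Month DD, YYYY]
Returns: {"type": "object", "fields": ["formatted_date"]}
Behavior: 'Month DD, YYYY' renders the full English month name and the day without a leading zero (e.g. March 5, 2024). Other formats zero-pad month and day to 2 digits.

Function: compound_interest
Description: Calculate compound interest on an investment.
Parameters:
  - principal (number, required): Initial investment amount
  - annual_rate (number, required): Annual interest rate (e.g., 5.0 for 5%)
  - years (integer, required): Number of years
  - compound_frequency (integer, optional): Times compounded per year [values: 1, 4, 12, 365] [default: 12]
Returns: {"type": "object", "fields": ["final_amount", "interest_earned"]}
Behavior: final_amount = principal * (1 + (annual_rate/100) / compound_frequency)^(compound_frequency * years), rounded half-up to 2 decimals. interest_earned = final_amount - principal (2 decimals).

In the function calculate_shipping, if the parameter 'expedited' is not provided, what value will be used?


The calculate_shipping spec declares:
  - expedited (boolean, optional): Whether to use expedited shipping [default: false]
Default:
false


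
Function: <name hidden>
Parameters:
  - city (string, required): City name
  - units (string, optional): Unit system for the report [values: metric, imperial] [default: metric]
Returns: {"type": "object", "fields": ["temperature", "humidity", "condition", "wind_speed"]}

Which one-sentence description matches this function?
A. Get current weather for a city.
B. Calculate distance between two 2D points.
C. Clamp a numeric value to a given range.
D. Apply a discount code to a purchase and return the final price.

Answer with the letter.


Parameters city, units and return ["temperature", "humidity", "condition", "wind_speed"] fit: Get current weather for a city.
A


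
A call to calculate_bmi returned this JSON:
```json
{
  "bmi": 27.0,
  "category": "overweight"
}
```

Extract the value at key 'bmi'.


27.0


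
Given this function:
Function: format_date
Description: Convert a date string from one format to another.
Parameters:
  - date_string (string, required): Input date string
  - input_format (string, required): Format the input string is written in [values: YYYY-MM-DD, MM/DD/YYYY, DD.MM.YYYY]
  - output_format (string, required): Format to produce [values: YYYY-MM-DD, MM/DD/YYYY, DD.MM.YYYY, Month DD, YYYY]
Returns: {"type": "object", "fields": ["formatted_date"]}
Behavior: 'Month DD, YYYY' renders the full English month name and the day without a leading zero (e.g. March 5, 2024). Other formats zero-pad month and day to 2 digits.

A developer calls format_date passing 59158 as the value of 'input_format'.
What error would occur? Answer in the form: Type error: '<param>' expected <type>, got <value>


Spec: 'input_format' is declared as string; 59158 is an integer.
Type error: 'input_format' expected string, got 59158


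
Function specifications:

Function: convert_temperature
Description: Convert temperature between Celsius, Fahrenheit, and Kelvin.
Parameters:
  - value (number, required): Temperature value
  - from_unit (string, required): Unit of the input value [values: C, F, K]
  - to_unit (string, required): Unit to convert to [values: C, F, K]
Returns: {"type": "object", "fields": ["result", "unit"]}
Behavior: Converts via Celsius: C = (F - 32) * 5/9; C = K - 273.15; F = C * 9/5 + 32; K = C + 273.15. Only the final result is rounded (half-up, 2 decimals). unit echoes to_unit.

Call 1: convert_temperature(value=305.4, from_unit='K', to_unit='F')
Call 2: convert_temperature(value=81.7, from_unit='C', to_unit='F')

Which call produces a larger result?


Call 1:
  To C: 305.4 - 273.15 = 32.25
  To F: 32.25 * 9/5 + 32 = 90.05
  Round to 2 decimals: 90.05
  -> 90.05 F
Call 2:
  Input already in C: 81.7
  To F: 81.7 * 9/5 + 32 = 179.06
  Round to 2 decimals: 179.06
  -> 179.06 F
Call 2 (179.06 F)


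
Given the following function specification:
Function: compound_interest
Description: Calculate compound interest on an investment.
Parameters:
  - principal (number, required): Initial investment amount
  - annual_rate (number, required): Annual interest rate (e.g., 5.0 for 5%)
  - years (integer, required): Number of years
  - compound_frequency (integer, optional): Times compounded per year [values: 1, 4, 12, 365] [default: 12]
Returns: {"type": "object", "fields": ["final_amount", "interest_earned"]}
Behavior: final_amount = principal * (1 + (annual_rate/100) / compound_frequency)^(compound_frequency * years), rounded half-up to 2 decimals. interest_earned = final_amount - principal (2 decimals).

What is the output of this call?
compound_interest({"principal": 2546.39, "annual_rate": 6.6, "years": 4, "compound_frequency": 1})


rate per period = 6.6/100/1 = 0.066 (keep full precision); periods = 1 * 4 = 4
(1 + 0.066)^4 = 1.29130496
final_amount = 2546.39 * 1.29130496 = 3288.166034 -> 3288.17
interest_earned = 3288.17 - 2546.39 = 741.78
Output:
{"final_amount": 3288.17, "interest_earned": 741.78}


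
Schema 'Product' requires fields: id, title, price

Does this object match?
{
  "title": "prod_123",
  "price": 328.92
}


Checking required fields...
Missing: id
Invalid - missing required field 'id'


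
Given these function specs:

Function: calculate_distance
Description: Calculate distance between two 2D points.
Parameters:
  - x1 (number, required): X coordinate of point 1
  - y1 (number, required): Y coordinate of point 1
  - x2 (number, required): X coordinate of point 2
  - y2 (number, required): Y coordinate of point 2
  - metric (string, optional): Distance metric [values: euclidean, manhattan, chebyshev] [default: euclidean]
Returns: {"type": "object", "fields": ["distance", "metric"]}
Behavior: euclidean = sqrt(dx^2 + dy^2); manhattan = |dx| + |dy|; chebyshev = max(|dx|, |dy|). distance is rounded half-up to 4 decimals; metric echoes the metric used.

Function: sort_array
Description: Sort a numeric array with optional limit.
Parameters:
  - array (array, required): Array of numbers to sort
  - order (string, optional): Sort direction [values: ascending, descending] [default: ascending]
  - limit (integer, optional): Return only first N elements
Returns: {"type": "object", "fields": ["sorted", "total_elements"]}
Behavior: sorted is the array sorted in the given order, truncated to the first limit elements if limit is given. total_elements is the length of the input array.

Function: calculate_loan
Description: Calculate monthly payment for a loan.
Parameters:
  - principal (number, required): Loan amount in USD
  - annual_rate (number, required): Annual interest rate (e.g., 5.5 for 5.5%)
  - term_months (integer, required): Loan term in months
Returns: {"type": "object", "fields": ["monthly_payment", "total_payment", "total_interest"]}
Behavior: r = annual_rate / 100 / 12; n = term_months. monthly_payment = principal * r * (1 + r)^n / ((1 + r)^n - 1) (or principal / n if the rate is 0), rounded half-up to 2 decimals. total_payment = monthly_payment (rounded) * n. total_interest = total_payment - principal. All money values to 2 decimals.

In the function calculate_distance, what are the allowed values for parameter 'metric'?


The calculate_distance spec declares:
  - metric (string, optional): Distance metric [values: euclidean, manhattan, chebyshev] [default: euclidean]
Allowed values:
euclidean, manhattan, chebyshev


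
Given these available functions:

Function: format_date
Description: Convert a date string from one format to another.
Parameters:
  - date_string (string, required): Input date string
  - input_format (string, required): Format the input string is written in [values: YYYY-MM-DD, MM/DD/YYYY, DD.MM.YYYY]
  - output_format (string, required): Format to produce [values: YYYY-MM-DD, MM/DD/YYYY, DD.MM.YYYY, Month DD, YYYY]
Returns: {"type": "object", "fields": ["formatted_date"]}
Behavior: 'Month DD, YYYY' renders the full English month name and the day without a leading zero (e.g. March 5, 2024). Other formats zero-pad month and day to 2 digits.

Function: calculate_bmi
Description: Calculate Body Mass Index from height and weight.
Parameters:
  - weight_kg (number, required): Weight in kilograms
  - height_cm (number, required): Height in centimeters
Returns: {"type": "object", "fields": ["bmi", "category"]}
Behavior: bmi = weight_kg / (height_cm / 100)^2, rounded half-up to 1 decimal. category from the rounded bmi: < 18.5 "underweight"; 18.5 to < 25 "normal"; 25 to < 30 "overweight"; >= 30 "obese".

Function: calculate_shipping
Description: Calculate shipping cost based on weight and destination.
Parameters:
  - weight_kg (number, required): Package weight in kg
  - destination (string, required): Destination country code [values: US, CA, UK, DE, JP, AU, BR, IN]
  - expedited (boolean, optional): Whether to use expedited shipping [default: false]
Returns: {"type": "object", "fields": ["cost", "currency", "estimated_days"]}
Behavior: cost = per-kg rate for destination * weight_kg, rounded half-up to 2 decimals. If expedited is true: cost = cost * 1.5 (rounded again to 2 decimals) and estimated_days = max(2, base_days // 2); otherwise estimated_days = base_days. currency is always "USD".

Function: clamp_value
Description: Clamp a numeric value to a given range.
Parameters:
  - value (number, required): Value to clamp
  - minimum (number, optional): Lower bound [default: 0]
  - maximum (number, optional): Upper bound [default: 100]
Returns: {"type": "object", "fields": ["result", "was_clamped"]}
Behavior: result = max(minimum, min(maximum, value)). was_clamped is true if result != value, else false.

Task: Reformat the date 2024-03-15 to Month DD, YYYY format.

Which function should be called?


The task needs a function whose description is: Convert a date string from one format to another.
format_date


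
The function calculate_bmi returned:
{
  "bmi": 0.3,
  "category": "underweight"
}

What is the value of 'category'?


underweight


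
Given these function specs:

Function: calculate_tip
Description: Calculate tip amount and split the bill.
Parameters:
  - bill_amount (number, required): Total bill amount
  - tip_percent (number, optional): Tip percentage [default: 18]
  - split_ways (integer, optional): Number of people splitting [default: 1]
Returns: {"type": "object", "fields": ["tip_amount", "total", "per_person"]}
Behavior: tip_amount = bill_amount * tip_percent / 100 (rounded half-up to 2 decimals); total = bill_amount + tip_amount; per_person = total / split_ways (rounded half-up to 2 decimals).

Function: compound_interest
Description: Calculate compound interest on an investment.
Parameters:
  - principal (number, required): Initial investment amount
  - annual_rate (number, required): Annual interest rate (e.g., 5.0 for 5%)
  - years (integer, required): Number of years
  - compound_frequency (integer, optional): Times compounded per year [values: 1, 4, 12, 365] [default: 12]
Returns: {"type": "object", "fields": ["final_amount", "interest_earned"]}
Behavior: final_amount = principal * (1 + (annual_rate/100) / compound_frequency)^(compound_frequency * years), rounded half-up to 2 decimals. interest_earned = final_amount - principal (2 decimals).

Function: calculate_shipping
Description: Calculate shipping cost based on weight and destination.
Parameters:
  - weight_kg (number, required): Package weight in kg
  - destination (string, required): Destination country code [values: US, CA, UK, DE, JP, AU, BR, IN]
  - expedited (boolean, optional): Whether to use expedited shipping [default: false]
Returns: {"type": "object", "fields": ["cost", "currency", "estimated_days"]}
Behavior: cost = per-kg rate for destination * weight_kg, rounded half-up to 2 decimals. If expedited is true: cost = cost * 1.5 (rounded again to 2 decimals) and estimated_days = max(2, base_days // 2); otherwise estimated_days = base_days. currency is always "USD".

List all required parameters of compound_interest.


Parameters of compound_interest and their required/optional flag:
  principal: required
  annual_rate: required
  years: required
  compound_frequency: optional
annual_rate, principal, years
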